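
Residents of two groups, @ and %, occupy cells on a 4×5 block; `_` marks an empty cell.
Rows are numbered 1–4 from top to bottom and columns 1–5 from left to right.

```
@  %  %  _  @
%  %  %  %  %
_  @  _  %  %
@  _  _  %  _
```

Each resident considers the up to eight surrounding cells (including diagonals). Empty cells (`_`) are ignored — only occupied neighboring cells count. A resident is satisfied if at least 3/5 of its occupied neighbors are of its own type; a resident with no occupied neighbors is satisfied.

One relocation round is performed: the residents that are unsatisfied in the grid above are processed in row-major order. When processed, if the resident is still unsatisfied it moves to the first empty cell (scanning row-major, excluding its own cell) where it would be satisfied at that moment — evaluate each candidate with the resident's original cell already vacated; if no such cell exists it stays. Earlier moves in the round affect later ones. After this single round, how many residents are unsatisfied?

0

Initially unsatisfied (in order): (1,1), (1,5), (2,1), (3,2).
  (1,1) → (4,2).
  (1,5) → (3,1).
  (2,1) → (1,1).
  (3,2): now satisfied by earlier moves; stays.
Resulting grid:
% % % _ _
_ % % % %
@ @ _ % %
@ @ _ % _
All satisfied now.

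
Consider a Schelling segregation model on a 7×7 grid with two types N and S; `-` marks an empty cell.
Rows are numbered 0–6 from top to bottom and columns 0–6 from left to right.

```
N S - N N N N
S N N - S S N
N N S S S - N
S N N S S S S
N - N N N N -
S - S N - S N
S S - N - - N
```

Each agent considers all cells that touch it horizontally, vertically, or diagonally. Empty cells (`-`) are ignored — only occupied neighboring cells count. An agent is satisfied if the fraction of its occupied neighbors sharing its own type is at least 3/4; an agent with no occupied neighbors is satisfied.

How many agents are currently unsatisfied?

Row 0: (0,0)N 1/3 ✗ · (0,1)S 1/4 ✗ · (0,3)N 2/3 ✗ · (0,4)N 2/4 ✗ · (0,5)N 3/5 ✗ · (0,6)N 2/3 ✗
Row 1: (1,0)S 1/5 ✗ · (1,1)N 4/7 ✗ · (1,2)N 3/6 ✗ · (1,4)S 3/6 ✗ · (1,5)S 2/7 ✗ · (1,6)N 3/4 ✓
Row 2: (2,0)N 3/5 ✗ · (2,1)N 5/8 ✗ · (2,2)S 2/7 ✗ · (2,3)S 5/7 ✗ · (2,4)S 6/6 ✓ · (2,6)N 1/4 ✗
Row 3: (3,0)S 0/4 ✗ · (3,1)N 5/7 ✗ · (3,2)N 4/7 ✗ · (3,3)S 4/8 ✗ · (3,4)S 4/7 ✗ · (3,5)S 3/6 ✗ · (3,6)S 1/3 ✗
Row 4: (4,0)N 1/3 ✗ · (4,2)N 4/6 ✗ · (4,3)N 4/7 ✗ · (4,4)N 3/7 ✗ · (4,5)N 2/6 ✗
Row 5: (5,0)S 2/3 ✗ · (5,2)S 1/5 ✗ · (5,3)N 4/5 ✓ · (5,5)S 0/4 ✗ · (5,6)N 2/3 ✗
Row 6: (6,0)S 2/2 ✓ · (6,1)S 3/3 ✓ · (6,3)N 1/2 ✗ · (6,6)N 1/2 ✗
Unsatisfied: (0,0), (0,1), (0,3), (0,4), (0,5), (0,6), (1,0), (1,1), (1,2), (1,4), (1,5), (2,0), (2,1), (2,2), (2,3), (2,6), (3,0), (3,1), (3,2), (3,3), (3,4), (3,5), (3,6), (4,0), (4,2), (4,3), (4,4), (4,5), (5,0), (5,2), (5,5), (5,6), (6,3), (6,6) — 34 in total.

34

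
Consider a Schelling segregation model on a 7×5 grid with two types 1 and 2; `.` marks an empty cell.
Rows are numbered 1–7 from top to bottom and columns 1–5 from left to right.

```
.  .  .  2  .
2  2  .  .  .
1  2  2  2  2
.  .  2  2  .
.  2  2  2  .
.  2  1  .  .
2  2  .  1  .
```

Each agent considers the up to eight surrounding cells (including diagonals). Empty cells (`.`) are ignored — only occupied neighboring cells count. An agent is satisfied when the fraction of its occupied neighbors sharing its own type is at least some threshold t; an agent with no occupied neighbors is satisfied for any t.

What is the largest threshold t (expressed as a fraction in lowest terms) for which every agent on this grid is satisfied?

Row 1: (1,4)2 — no occupied neighbors
Row 2: (2,1)2 2/3 · (2,2)2 3/4
Row 3: (3,1)1 0/3 · (3,2)2 4/5 · (3,3)2 5/5 · (3,4)2 4/4 · (3,5)2 2/2
Row 4: (4,3)2 7/7 · (4,4)2 6/6
Row 5: (5,2)2 3/4 · (5,3)2 5/6 · (5,4)2 3/4
Row 6: (6,2)2 4/5 · (6,3)1 1/6
Row 7: (7,1)2 2/2 · (7,2)2 2/3 · (7,4)1 1/1
The smallest same-type fraction is 0/3 at (3,1), which reduces to 0/1. Any threshold above that leaves this agent unsatisfied.

0/1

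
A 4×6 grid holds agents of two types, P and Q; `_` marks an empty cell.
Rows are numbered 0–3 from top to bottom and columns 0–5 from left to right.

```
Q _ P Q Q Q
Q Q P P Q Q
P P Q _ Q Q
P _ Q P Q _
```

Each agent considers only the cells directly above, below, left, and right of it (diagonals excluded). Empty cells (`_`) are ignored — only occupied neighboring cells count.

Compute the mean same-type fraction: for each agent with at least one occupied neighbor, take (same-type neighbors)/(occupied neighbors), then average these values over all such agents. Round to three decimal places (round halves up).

Row 0: (0,0)Q 1/1 · (0,2)P 1/2 · (0,3)Q 1/3 · (0,4)Q 3/3 · (0,5)Q 2/2
Row 1: (1,0)Q 2/3 · (1,1)Q 1/3 · (1,2)P 2/4 · (1,3)P 1/3 · (1,4)Q 3/4 · (1,5)Q 3/3
Row 2: (2,0)P 2/3 · (2,1)P 1/3 · (2,2)Q 1/3 · (2,4)Q 3/3 · (2,5)Q 2/2
Row 3: (3,0)P 1/1 · (3,2)Q 1/2 · (3,3)P 0/2 · (3,4)Q 1/2
Sum over 20 agents: 1/1 + 1/2 + 1/3 + 3/3 + 2/2 + 2/3 + 1/3 + 2/4 + 1/3 + 3/4 + 3/3 + 2/3 + 1/3 + 1/3 + 3/3 + 2/2 + 1/1 + 1/2 + 0/2 + 1/2 = 51/4; mean = 51/4 ÷ 20 = 51/80 = 0.6375 → 0.638.

0.638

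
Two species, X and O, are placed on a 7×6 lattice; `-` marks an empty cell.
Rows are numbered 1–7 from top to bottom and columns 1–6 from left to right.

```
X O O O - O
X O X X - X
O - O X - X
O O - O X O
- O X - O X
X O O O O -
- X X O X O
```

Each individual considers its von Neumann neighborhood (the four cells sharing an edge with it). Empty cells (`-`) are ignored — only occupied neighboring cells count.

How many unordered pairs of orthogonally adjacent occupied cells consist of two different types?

Scan each occupied cell's neighbors to the right and below so each pair is counted once.
From row 1: 4 unlike of 8 pairs (running 4/8).
From row 2: 4 unlike of 7 pairs (running 8/15).
From row 3: 3 unlike of 4 pairs (running 11/19).
From row 4: 4 unlike of 6 pairs (running 15/25).
From row 5: 3 unlike of 5 pairs (running 18/30).
From row 6: 4 unlike of 8 pairs (running 22/38).
From row 7: 3 unlike of 4 pairs (running 25/42).
Total adjacent occupied pairs: 42; unlike-type pairs: 25.

25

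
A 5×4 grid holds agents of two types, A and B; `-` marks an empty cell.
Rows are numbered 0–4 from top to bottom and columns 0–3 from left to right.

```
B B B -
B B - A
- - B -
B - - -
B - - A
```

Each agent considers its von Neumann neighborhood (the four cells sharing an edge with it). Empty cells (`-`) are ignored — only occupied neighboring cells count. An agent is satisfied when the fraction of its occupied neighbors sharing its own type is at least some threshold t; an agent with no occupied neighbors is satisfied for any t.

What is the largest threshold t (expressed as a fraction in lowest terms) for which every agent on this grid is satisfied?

1/1

(0,0)B 2/2
(0,1)B 3/3
(0,2)B 1/1
(1,0)B 2/2
(1,1)B 2/2
(1,3)A — no occupied neighbors
(2,2)B — no occupied neighbors
(3,0)B 1/1
(4,0)B 1/1
(4,3)A — no occupied neighbors
The smallest same-type fraction is 2/2 at (0,0), which reduces to 1/1. Any threshold above that leaves this agent unsatisfied.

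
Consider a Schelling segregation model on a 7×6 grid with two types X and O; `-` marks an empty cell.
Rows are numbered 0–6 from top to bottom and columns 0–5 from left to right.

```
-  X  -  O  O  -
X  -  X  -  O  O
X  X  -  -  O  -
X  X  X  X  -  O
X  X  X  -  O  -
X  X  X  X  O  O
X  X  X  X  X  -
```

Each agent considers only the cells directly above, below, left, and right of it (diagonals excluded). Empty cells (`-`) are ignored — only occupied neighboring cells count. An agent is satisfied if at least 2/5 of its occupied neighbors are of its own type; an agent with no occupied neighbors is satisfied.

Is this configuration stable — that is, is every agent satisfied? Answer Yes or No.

(0,1)X 0/0 ✓
(0,3)O 1/1 ✓
(0,4)O 2/2 ✓
(1,0)X 1/1 ✓
(1,2)X 0/0 ✓
(1,4)O 3/3 ✓
(1,5)O 1/1 ✓
(2,0)X 3/3 ✓
(2,1)X 2/2 ✓
(2,4)O 1/1 ✓
(3,0)X 3/3 ✓
(3,1)X 4/4 ✓
(3,2)X 3/3 ✓
(3,3)X 1/1 ✓
(3,5)O 0/0 ✓
(4,0)X 3/3 ✓
(4,1)X 4/4 ✓
(4,2)X 3/3 ✓
(4,4)O 1/1 ✓
(5,0)X 3/3 ✓
(5,1)X 4/4 ✓
(5,2)X 4/4 ✓
(5,3)X 2/3 ✓
(5,4)O 2/4 ✓
(5,5)O 1/1 ✓
(6,0)X 2/2 ✓
(6,1)X 3/3 ✓
(6,2)X 3/3 ✓
(6,3)X 3/3 ✓
(6,4)X 1/2 ✓
All meet the threshold, so the configuration is stable.

Yes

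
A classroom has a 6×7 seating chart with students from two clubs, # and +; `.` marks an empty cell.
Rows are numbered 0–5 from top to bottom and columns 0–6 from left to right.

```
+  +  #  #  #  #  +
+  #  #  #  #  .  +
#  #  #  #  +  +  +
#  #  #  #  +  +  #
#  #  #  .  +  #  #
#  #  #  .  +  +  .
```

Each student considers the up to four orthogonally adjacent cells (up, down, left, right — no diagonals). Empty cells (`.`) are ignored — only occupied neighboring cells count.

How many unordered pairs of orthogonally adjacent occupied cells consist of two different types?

13

Scan each occupied cell's neighbors to the right and below so each pair is counted once.
From row 0: 3 unlike of 12 pairs (running 3/12).
From row 1: 3 unlike of 10 pairs (running 6/22).
From row 2: 2 unlike of 13 pairs (running 8/35).
From row 3: 3 unlike of 12 pairs (running 11/47).
From row 4: 2 unlike of 9 pairs (running 13/56).
From row 5: 0 unlike of 3 pairs (running 13/59).
Total adjacent occupied pairs: 59; unlike-type pairs: 13.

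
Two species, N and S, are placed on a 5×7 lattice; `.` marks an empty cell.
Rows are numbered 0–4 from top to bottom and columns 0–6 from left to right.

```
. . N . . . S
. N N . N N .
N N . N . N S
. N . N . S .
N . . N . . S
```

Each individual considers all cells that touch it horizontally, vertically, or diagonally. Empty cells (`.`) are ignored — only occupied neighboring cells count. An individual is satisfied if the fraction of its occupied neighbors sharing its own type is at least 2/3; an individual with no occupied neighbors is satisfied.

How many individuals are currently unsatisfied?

(0,2)N 2/2 ok
(0,6)S 0/1 unhappy
(1,1)N 4/4 ok
(1,2)N 4/4 ok
(1,4)N 3/3 ok
(1,5)N 2/4 unhappy
(2,0)N 3/3 ok
(2,1)N 4/4 ok
(2,3)N 3/3 ok
(2,5)N 2/4 unhappy
(2,6)S 1/3 unhappy
(3,1)N 3/3 ok
(3,3)N 2/2 ok
(3,5)S 2/3 ok
(4,0)N 1/1 ok
(4,3)N 1/1 ok
(4,6)S 1/1 ok
Unsatisfied: (0,6), (1,5), (2,5), (2,6) — 4 in total.

4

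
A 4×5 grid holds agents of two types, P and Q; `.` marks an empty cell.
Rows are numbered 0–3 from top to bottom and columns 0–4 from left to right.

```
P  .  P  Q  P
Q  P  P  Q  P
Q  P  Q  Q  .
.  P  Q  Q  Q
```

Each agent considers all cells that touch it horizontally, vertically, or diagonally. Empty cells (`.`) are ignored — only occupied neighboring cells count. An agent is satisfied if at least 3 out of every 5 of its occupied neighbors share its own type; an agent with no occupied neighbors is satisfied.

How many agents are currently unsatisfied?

13

Row 0: (0,0)P 1/2 unhappy · (0,2)P 2/4 unhappy · (0,3)Q 1/5 unhappy · (0,4)P 1/3 unhappy
Row 1: (1,0)Q 1/4 unhappy · (1,1)P 4/7 unhappy · (1,2)P 3/7 unhappy · (1,3)Q 3/7 unhappy · (1,4)P 1/4 unhappy
Row 2: (2,0)Q 1/4 unhappy · (2,1)P 3/7 unhappy · (2,2)Q 4/8 unhappy · (2,3)Q 5/7 ok
Row 3: (3,1)P 1/4 unhappy · (3,2)Q 3/5 ok · (3,3)Q 4/4 ok · (3,4)Q 2/2 ok
Unsatisfied: (0,0), (0,2), (0,3), (0,4), (1,0), (1,1), (1,2), (1,3), (1,4), (2,0), (2,1), (2,2), (3,1) — 13 in total.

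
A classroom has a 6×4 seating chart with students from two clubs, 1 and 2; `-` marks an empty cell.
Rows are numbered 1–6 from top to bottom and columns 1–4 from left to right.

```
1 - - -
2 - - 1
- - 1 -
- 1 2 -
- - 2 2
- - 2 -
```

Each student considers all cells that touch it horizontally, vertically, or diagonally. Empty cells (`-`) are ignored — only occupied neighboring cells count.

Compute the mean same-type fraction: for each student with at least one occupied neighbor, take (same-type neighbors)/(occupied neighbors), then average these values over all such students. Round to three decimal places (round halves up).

(1,1)1 0/1
(2,1)2 0/1
(2,4)1 1/1
(3,3)1 2/3
(4,2)1 1/3
(4,3)2 2/4
(5,3)2 3/4
(5,4)2 3/3
(6,3)2 2/2
Sum over 9 students: 0/1 + 0/1 + 1/1 + 2/3 + 1/3 + 2/4 + 3/4 + 3/3 + 2/2 = 21/4; mean = 21/4 ÷ 9 = 7/12 = 0.583333… → 0.583.

0.583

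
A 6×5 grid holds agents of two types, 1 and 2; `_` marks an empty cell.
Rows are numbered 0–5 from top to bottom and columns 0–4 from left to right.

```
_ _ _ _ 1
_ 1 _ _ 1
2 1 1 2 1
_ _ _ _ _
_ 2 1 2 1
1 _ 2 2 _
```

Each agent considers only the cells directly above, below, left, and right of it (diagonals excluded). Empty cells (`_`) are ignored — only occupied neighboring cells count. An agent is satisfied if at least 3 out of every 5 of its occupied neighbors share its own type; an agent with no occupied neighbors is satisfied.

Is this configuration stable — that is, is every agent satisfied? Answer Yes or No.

No

Row 0: (0,4)1 1/1 ok
Row 1: (1,1)1 1/1 ok · (1,4)1 2/2 ok
Row 2: (2,0)2 0/1 unhappy · (2,1)1 2/3 ok · (2,2)1 1/2 unhappy · (2,3)2 0/2 unhappy · (2,4)1 1/2 unhappy
Row 4: (4,1)2 0/1 unhappy · (4,2)1 0/3 unhappy · (4,3)2 1/3 unhappy · (4,4)1 0/1 unhappy
Row 5: (5,0)1 0/0 ok · (5,2)2 1/2 unhappy · (5,3)2 2/2 ok
For instance (2,0) has only 0/1 same-type neighbors, below 3/5.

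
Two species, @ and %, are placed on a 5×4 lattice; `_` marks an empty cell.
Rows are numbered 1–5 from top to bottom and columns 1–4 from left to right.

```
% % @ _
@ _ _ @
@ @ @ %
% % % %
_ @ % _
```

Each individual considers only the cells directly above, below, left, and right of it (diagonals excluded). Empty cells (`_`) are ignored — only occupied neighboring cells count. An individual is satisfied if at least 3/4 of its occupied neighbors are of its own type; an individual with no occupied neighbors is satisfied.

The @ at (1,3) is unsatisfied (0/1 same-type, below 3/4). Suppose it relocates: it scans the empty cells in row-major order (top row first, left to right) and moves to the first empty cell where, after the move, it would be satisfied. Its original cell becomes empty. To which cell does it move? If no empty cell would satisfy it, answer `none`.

Vacating (1,3). Empty cells in order:
  (1,4): 1/1 same-type → satisfied — stop here.

(1,4)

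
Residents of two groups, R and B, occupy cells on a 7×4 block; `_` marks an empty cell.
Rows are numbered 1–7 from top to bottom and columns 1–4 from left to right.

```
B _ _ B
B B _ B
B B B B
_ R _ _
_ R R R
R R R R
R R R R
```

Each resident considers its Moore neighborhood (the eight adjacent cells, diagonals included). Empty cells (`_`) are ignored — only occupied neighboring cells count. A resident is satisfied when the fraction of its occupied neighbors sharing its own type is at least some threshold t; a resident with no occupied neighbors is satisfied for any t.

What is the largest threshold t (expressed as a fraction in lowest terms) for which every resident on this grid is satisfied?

2/5

Row 1: (1,1)B 2/2 · (1,4)B 1/1
Row 2: (2,1)B 4/4 · (2,2)B 5/5 · (2,4)B 3/3
Row 3: (3,1)B 3/4 · (3,2)B 4/5 · (3,3)B 4/5 · (3,4)B 2/2
Row 4: (4,2)R 2/5
Row 5: (5,2)R 5/5 · (5,3)R 6/6 · (5,4)R 3/3
Row 6: (6,1)R 4/4 · (6,2)R 7/7 · (6,3)R 8/8 · (6,4)R 5/5
Row 7: (7,1)R 3/3 · (7,2)R 5/5 · (7,3)R 5/5 · (7,4)R 3/3
The smallest same-type fraction is 2/5 at (4,2), which reduces to 2/5. Any threshold above that leaves this resident unsatisfied.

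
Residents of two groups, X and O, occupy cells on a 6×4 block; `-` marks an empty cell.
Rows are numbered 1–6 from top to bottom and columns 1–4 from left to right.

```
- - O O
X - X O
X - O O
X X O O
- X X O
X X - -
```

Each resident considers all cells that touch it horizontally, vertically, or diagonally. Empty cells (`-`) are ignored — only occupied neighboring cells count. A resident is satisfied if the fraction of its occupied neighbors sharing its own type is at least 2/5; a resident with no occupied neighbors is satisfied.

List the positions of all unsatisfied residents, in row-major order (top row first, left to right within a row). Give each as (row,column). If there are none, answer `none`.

(1,3)O 2/3 ok
(1,4)O 2/3 ok
(2,1)X 1/1 ok
(2,3)X 0/5 unhappy
(2,4)O 4/5 ok
(3,1)X 3/3 ok
(3,3)O 4/6 ok
(3,4)O 4/5 ok
(4,1)X 3/3 ok
(4,2)X 4/6 ok
(4,3)O 4/7 ok
(4,4)O 4/5 ok
(5,2)X 5/6 ok
(5,3)X 3/6 ok
(5,4)O 2/3 ok
(6,1)X 2/2 ok
(6,2)X 3/3 ok

(2,3)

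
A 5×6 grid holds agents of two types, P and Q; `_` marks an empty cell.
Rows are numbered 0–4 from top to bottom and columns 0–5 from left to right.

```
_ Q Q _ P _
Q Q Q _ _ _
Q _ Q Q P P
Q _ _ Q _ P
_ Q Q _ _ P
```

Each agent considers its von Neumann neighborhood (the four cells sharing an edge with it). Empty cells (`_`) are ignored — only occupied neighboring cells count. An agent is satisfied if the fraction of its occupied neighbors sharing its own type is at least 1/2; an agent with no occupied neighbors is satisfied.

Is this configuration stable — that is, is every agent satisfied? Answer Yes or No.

Row 0: (0,1)Q 2/2 ✓ · (0,2)Q 2/2 ✓ · (0,4)P 0/0 ✓
Row 1: (1,0)Q 2/2 ✓ · (1,1)Q 3/3 ✓ · (1,2)Q 3/3 ✓
Row 2: (2,0)Q 2/2 ✓ · (2,2)Q 2/2 ✓ · (2,3)Q 2/3 ✓ · (2,4)P 1/2 ✓ · (2,5)P 2/2 ✓
Row 3: (3,0)Q 1/1 ✓ · (3,3)Q 1/1 ✓ · (3,5)P 2/2 ✓
Row 4: (4,1)Q 1/1 ✓ · (4,2)Q 1/1 ✓ · (4,5)P 1/1 ✓
All meet the threshold, so the configuration is stable.

Yes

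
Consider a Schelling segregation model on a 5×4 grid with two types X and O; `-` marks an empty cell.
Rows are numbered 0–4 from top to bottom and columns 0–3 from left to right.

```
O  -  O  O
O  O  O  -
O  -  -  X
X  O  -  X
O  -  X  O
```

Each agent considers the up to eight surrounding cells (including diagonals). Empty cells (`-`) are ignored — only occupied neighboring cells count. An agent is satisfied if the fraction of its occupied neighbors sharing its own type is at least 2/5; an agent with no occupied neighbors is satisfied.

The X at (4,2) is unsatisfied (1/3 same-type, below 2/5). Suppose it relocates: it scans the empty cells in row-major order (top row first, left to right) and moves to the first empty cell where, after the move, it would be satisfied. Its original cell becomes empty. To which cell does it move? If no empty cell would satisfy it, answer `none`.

(2,2)

Vacating (4,2). Empty cells in order:
  (0,1): 0/5 same-type → still unsatisfied.
  (1,3): 1/4 same-type → still unsatisfied.
  (2,1): 1/6 same-type → still unsatisfied.
  (2,2): 2/5 same-type → satisfied — stop here.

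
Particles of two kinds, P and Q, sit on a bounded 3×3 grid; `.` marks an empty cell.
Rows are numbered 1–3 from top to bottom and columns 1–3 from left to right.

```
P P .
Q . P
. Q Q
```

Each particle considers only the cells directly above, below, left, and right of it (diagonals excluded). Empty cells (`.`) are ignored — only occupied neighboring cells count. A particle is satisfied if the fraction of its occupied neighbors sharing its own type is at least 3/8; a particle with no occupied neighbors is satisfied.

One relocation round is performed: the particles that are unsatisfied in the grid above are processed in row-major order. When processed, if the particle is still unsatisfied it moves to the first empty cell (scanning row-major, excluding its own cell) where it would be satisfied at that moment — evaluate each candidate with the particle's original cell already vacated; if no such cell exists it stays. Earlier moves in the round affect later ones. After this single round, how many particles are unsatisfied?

Initially unsatisfied (in order): (2,1), (2,3).
  (2,1) → (3,1).
  (2,3) → (1,3).
Resulting grid:
P P P
. . .
Q Q Q
All satisfied now.

0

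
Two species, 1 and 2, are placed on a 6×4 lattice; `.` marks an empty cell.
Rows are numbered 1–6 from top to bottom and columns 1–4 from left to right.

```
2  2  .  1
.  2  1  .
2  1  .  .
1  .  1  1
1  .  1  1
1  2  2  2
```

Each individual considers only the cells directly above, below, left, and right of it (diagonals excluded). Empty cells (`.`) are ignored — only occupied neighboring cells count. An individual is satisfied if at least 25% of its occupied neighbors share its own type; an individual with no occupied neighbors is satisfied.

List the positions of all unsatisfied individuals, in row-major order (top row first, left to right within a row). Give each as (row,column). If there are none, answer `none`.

(2,3), (3,1), (3,2)

(1,1)2 1/1 ✓
(1,2)2 2/2 ✓
(1,4)1 0/0 ✓
(2,2)2 1/3 ✓
(2,3)1 0/1 ✗
(3,1)2 0/2 ✗
(3,2)1 0/2 ✗
(4,1)1 1/2 ✓
(4,3)1 2/2 ✓
(4,4)1 2/2 ✓
(5,1)1 2/2 ✓
(5,3)1 2/3 ✓
(5,4)1 2/3 ✓
(6,1)1 1/2 ✓
(6,2)2 1/2 ✓
(6,3)2 2/3 ✓
(6,4)2 1/2 ✓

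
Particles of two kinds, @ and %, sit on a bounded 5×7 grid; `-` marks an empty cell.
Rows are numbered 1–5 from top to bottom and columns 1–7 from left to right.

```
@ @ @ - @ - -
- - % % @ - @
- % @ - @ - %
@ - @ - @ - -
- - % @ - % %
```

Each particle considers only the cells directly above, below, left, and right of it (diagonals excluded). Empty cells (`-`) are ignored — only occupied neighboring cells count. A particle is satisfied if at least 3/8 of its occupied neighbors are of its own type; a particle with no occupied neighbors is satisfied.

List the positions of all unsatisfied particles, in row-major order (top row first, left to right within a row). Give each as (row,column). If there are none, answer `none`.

Row 1: (1,1)@ 1/1 satisfied · (1,2)@ 2/2 satisfied · (1,3)@ 1/2 satisfied · (1,5)@ 1/1 satisfied
Row 2: (2,3)% 1/3 not · (2,4)% 1/2 satisfied · (2,5)@ 2/3 satisfied · (2,7)@ 0/1 not
Row 3: (3,2)% 0/1 not · (3,3)@ 1/3 not · (3,5)@ 2/2 satisfied · (3,7)% 0/1 not
Row 4: (4,1)@ 0/0 satisfied · (4,3)@ 1/2 satisfied · (4,5)@ 1/1 satisfied
Row 5: (5,3)% 0/2 not · (5,4)@ 0/1 not · (5,6)% 1/1 satisfied · (5,7)% 1/1 satisfied

(2,3), (2,7), (3,2), (3,3), (3,7), (5,3), (5,4)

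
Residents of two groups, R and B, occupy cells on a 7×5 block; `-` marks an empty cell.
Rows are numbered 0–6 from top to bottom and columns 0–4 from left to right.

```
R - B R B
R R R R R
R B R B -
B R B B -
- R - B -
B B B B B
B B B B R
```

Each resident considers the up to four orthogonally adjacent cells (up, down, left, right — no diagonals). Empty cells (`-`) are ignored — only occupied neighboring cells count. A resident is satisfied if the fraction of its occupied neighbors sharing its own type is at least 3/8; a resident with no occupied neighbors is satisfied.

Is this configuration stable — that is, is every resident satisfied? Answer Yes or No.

No

Row 0: (0,0)R 1/1 satisfied · (0,2)B 0/2 not · (0,3)R 1/3 not · (0,4)B 0/2 not
Row 1: (1,0)R 3/3 satisfied · (1,1)R 2/3 satisfied · (1,2)R 3/4 satisfied · (1,3)R 3/4 satisfied · (1,4)R 1/2 satisfied
Row 2: (2,0)R 1/3 not · (2,1)B 0/4 not · (2,2)R 1/4 not · (2,3)B 1/3 not
Row 3: (3,0)B 0/2 not · (3,1)R 1/4 not · (3,2)B 1/3 not · (3,3)B 3/3 satisfied
Row 4: (4,1)R 1/2 satisfied · (4,3)B 2/2 satisfied
Row 5: (5,0)B 2/2 satisfied · (5,1)B 3/4 satisfied · (5,2)B 3/3 satisfied · (5,3)B 4/4 satisfied · (5,4)B 1/2 satisfied
Row 6: (6,0)B 2/2 satisfied · (6,1)B 3/3 satisfied · (6,2)B 3/3 satisfied · (6,3)B 2/3 satisfied · (6,4)R 0/2 not
For instance (0,2) has only 0/2 same-type neighbors, below 3/8.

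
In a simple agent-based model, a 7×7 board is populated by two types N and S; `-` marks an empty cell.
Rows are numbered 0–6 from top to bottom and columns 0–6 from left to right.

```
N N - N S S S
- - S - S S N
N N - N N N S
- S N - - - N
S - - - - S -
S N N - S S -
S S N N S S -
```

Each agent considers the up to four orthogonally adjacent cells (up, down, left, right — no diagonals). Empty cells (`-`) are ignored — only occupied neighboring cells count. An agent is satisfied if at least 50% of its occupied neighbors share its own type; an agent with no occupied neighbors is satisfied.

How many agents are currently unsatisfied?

9

Row 0: (0,0)N 1/1 satisfied · (0,1)N 1/1 satisfied · (0,3)N 0/1 not · (0,4)S 2/3 satisfied · (0,5)S 3/3 satisfied · (0,6)S 1/2 satisfied
Row 1: (1,2)S 0/0 satisfied · (1,4)S 2/3 satisfied · (1,5)S 2/4 satisfied · (1,6)N 0/3 not
Row 2: (2,0)N 1/1 satisfied · (2,1)N 1/2 satisfied · (2,3)N 1/1 satisfied · (2,4)N 2/3 satisfied · (2,5)N 1/3 not · (2,6)S 0/3 not
Row 3: (3,1)S 0/2 not · (3,2)N 0/1 not · (3,6)N 0/1 not
Row 4: (4,0)S 1/1 satisfied · (4,5)S 1/1 satisfied
Row 5: (5,0)S 2/3 satisfied · (5,1)N 1/3 not · (5,2)N 2/2 satisfied · (5,4)S 2/2 satisfied · (5,5)S 3/3 satisfied
Row 6: (6,0)S 2/2 satisfied · (6,1)S 1/3 not · (6,2)N 2/3 satisfied · (6,3)N 1/2 satisfied · (6,4)S 2/3 satisfied · (6,5)S 2/2 satisfied
Unsatisfied: (0,3), (1,6), (2,5), (2,6), (3,1), (3,2), (3,6), (5,1), (6,1) — 9 in total.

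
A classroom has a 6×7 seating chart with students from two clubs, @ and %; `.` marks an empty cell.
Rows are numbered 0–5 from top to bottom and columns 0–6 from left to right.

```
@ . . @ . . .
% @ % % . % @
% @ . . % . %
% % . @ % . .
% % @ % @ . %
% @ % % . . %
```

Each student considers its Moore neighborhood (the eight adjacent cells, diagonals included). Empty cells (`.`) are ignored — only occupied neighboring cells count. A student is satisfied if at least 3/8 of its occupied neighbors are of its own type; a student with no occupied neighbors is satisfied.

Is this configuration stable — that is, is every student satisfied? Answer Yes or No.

No

(0,0)@ 1/2 ok
(0,3)@ 0/2 unhappy
(1,0)% 1/4 unhappy
(1,1)@ 2/5 ok
(1,2)% 1/4 unhappy
(1,3)% 2/3 ok
(1,5)% 2/3 ok
(1,6)@ 0/2 unhappy
(2,0)% 3/5 ok
(2,1)@ 1/6 unhappy
(2,4)% 3/4 ok
(2,6)% 1/2 ok
(3,0)% 4/5 ok
(3,1)% 4/6 ok
(3,3)@ 2/5 ok
(3,4)% 2/4 ok
(4,0)% 4/5 ok
(4,1)% 5/7 ok
(4,2)@ 2/7 unhappy
(4,3)% 3/6 ok
(4,4)@ 1/4 unhappy
(4,6)% 1/1 ok
(5,0)% 2/3 ok
(5,1)@ 1/5 unhappy
(5,2)% 3/5 ok
(5,3)% 2/4 ok
(5,6)% 1/1 ok
For instance (0,3) has only 0/2 same-type neighbors, below 3/8.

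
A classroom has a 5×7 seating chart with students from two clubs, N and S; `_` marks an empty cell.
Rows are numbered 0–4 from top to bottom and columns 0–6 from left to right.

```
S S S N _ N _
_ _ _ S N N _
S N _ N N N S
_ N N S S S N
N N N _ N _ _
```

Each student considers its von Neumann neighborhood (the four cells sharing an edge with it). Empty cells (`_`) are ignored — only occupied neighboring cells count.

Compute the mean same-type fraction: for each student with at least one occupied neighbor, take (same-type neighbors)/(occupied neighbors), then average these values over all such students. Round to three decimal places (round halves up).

(0,0)S 1/1
(0,1)S 2/2
(0,2)S 1/2
(0,3)N 0/2
(0,5)N 1/1
(1,3)S 0/3
(1,4)N 2/3
(1,5)N 3/3
(2,0)S 0/1
(2,1)N 1/2
(2,3)N 1/3
(2,4)N 3/4
(2,5)N 2/4
(2,6)S 0/2
(3,1)N 3/3
(3,2)N 2/3
(3,3)S 1/3
(3,4)S 2/4
(3,5)S 1/3
(3,6)N 0/2
(4,0)N 1/1
(4,1)N 3/3
(4,2)N 2/2
(4,4)N 0/1
Sum over 24 students: 1/1 + 2/2 + 1/2 + 0/2 + 1/1 + 0/3 + 2/3 + 3/3 + 0/1 + 1/2 + 1/3 + 3/4 + 2/4 + 0/2 + 3/3 + 2/3 + 1/3 + 2/4 + 1/3 + 0/2 + 1/1 + 3/3 + 2/2 + 0/1 = 157/12; mean = 157/12 ÷ 24 = 157/288 = 0.545138… → 0.545.

0.545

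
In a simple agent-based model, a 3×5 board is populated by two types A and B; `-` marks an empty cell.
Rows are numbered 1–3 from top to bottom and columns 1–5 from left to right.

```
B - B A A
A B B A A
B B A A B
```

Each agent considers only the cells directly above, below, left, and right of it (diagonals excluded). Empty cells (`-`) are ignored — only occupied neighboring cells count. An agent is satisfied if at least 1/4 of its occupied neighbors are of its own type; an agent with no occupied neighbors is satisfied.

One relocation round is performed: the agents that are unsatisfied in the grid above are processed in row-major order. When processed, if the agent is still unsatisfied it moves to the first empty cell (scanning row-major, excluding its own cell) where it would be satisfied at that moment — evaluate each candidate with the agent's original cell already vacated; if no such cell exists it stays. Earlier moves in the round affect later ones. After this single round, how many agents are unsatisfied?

Initially unsatisfied (in order): (1,1), (2,1), (3,5).
  (1,1) → (1,2).
  (2,1): no empty cell satisfies it; stays.
  (3,5) → (1,1).
Resulting grid:
B B B A A
A B B A A
B B A A -
Unsatisfied now: (2,1).

1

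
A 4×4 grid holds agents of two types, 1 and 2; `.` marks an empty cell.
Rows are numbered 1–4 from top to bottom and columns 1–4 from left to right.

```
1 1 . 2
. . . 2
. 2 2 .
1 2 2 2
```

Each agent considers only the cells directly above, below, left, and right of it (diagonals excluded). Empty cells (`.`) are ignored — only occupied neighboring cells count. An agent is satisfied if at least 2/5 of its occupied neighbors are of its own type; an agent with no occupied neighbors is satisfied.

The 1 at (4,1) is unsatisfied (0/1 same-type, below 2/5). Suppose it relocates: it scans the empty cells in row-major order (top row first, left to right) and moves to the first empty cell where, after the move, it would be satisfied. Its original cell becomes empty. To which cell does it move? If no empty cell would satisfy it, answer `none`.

Vacating (4,1). Empty cells in order:
  (1,3): 1/2 same-type → satisfied — stop here.

(1,3)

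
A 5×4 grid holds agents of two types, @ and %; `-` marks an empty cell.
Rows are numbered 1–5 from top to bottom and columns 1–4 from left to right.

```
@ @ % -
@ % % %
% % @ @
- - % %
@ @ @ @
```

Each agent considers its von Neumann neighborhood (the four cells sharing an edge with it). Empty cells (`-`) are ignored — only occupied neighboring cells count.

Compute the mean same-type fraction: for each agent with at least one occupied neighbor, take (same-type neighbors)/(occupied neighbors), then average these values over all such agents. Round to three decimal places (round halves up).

0.559

(1,1)@ 2/2
(1,2)@ 1/3
(1,3)% 1/2
(2,1)@ 1/3
(2,2)% 2/4
(2,3)% 3/4
(2,4)% 1/2
(3,1)% 1/2
(3,2)% 2/3
(3,3)@ 1/4
(3,4)@ 1/3
(4,3)% 1/3
(4,4)% 1/3
(5,1)@ 1/1
(5,2)@ 2/2
(5,3)@ 2/3
(5,4)@ 1/2
Sum over 17 agents: 2/2 + 1/3 + 1/2 + 1/3 + 2/4 + 3/4 + 1/2 + 1/2 + 2/3 + 1/4 + 1/3 + 1/3 + 1/3 + 1/1 + 2/2 + 2/3 + 1/2 = 19/2; mean = 19/2 ÷ 17 = 19/34 = 0.558823… → 0.559.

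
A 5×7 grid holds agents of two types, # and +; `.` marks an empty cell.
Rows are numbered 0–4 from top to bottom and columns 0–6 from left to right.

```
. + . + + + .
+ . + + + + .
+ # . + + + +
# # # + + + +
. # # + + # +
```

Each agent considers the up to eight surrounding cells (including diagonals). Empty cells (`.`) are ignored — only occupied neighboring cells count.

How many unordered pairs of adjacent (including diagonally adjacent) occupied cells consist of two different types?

15

Scan each occupied cell's neighbors to the right and below (and the two forward diagonals) so each pair is counted once.
From row 0: 0 unlike of 12 pairs (running 0/12).
From row 1: 2 unlike of 15 pairs (running 2/27).
From row 2: 4 unlike of 20 pairs (running 6/47).
From row 3: 6 unlike of 23 pairs (running 12/70).
From row 4: 3 unlike of 5 pairs (running 15/75).
Total adjacent occupied pairs: 75; unlike-type pairs: 15.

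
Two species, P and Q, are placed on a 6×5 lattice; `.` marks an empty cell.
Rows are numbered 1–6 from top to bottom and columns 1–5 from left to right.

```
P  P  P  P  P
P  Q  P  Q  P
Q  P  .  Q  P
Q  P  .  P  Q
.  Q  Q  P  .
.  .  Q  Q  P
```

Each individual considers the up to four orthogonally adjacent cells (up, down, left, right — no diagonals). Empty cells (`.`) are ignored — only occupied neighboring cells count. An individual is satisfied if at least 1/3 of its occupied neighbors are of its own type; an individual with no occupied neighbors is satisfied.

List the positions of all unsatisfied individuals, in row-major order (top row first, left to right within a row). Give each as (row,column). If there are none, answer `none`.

(2,2), (2,4), (4,5), (6,5)

Row 1: (1,1)P 2/2 satisfied · (1,2)P 2/3 satisfied · (1,3)P 3/3 satisfied · (1,4)P 2/3 satisfied · (1,5)P 2/2 satisfied
Row 2: (2,1)P 1/3 satisfied · (2,2)Q 0/4 not · (2,3)P 1/3 satisfied · (2,4)Q 1/4 not · (2,5)P 2/3 satisfied
Row 3: (3,1)Q 1/3 satisfied · (3,2)P 1/3 satisfied · (3,4)Q 1/3 satisfied · (3,5)P 1/3 satisfied
Row 4: (4,1)Q 1/2 satisfied · (4,2)P 1/3 satisfied · (4,4)P 1/3 satisfied · (4,5)Q 0/2 not
Row 5: (5,2)Q 1/2 satisfied · (5,3)Q 2/3 satisfied · (5,4)P 1/3 satisfied
Row 6: (6,3)Q 2/2 satisfied · (6,4)Q 1/3 satisfied · (6,5)P 0/1 not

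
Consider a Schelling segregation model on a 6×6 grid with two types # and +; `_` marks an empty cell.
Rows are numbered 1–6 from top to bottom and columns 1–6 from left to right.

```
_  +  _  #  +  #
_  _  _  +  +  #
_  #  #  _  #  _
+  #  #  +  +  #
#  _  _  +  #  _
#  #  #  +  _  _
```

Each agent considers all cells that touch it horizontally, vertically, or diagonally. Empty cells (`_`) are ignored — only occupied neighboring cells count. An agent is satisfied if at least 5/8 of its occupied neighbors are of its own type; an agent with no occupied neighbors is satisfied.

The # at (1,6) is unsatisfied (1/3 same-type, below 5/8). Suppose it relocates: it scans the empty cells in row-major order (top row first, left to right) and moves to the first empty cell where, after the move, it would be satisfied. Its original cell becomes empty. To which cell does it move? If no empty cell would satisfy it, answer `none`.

(2,2)

Vacating (1,6). Empty cells in order:
  (1,1): 0/1 same-type → still unsatisfied.
  (1,3): 1/3 same-type → still unsatisfied.
  (2,1): 1/2 same-type → still unsatisfied.
  (2,2): 2/3 same-type → satisfied — stop here.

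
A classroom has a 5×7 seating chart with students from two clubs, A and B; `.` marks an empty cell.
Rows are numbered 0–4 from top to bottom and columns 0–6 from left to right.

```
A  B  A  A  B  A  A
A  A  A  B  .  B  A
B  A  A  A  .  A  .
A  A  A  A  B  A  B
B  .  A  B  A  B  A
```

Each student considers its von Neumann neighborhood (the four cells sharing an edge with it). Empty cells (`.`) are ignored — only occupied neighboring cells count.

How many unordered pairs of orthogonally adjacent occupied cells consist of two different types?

26

Scan each occupied cell's neighbors to the right and below so each pair is counted once.
Row 0: A(0,0)–B(0,1)≠ A(0,0)–A(1,0)= B(0,1)–A(0,2)≠ B(0,1)–A(1,1)≠ A(0,2)–A(0,3)= A(0,2)–A(1,2)= A(0,3)–B(0,4)≠ A(0,3)–B(1,3)≠ B(0,4)–A(0,5)≠ A(0,5)–A(0,6)= A(0,5)–B(1,5)≠ A(0,6)–A(1,6)=  → 7/12 unlike.
Row 1: A(1,0)–A(1,1)= A(1,0)–B(2,0)≠ A(1,1)–A(1,2)= A(1,1)–A(2,1)= A(1,2)–B(1,3)≠ A(1,2)–A(2,2)= B(1,3)–A(2,3)≠ B(1,5)–A(1,6)≠ B(1,5)–A(2,5)≠  → 5/9 unlike.
Row 2: B(2,0)–A(2,1)≠ B(2,0)–A(3,0)≠ A(2,1)–A(2,2)= A(2,1)–A(3,1)= A(2,2)–A(2,3)= A(2,2)–A(3,2)= A(2,3)–A(3,3)= A(2,5)–A(3,5)=  → 2/8 unlike.
Row 3: A(3,0)–A(3,1)= A(3,0)–B(4,0)≠ A(3,1)–A(3,2)= A(3,2)–A(3,3)= A(3,2)–A(4,2)= A(3,3)–B(3,4)≠ A(3,3)–B(4,3)≠ B(3,4)–A(3,5)≠ B(3,4)–A(4,4)≠ A(3,5)–B(3,6)≠ A(3,5)–B(4,5)≠ B(3,6)–A(4,6)≠  → 8/12 unlike.
Row 4: A(4,2)–B(4,3)≠ B(4,3)–A(4,4)≠ A(4,4)–B(4,5)≠ B(4,5)–A(4,6)≠  → 4/4 unlike.
Total adjacent occupied pairs: 45; unlike-type pairs: 26.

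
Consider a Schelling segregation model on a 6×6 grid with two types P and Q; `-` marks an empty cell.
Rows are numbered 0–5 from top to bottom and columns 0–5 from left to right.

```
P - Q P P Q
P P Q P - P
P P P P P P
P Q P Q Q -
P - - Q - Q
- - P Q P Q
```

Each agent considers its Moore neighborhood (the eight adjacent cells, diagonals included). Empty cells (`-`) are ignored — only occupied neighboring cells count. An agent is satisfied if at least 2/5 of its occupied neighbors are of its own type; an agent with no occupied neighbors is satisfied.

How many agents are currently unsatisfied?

8

Row 0: (0,0)P 2/2 ✓ · (0,2)Q 1/4 ✗ · (0,3)P 2/4 ✓ · (0,4)P 3/4 ✓ · (0,5)Q 0/2 ✗
Row 1: (1,0)P 4/4 ✓ · (1,1)P 5/7 ✓ · (1,2)Q 1/7 ✗ · (1,3)P 5/7 ✓ · (1,5)P 3/4 ✓
Row 2: (2,0)P 4/5 ✓ · (2,1)P 6/8 ✓ · (2,2)P 5/8 ✓ · (2,3)P 4/7 ✓ · (2,4)P 4/6 ✓ · (2,5)P 2/3 ✓
Row 3: (3,0)P 3/4 ✓ · (3,1)Q 0/6 ✗ · (3,2)P 3/6 ✓ · (3,3)Q 2/6 ✗ · (3,4)Q 3/6 ✓
Row 4: (4,0)P 1/2 ✓ · (4,3)Q 3/6 ✓ · (4,5)Q 2/3 ✓
Row 5: (5,2)P 0/2 ✗ · (5,3)Q 1/3 ✗ · (5,4)P 0/4 ✗ · (5,5)Q 1/2 ✓
Unsatisfied: (0,2), (0,5), (1,2), (3,1), (3,3), (5,2), (5,3), (5,4) — 8 in total.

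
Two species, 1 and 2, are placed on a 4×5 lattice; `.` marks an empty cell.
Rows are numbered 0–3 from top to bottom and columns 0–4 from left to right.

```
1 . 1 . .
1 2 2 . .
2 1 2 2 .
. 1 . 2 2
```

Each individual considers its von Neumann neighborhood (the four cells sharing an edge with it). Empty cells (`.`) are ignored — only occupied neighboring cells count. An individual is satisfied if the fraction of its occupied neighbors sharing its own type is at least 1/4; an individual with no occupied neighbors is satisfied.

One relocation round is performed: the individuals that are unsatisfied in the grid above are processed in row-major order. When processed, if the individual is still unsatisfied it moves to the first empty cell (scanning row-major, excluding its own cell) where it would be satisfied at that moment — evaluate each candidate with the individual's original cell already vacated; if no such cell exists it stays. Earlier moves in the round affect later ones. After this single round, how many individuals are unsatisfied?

Initially unsatisfied (in order): (0,2), (2,0).
  (0,2) → (0,1).
  (2,0) → (0,2).
Resulting grid:
1 1 2 . .
1 2 2 . .
. 1 2 2 .
. 1 . 2 2
All satisfied now.

0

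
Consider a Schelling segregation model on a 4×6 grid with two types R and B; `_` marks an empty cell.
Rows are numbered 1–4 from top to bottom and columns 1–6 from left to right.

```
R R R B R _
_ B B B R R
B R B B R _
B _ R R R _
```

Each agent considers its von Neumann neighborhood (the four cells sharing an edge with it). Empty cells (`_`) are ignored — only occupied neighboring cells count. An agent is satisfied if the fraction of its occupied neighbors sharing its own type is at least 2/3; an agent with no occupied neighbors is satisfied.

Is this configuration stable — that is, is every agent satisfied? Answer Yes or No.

Row 1: (1,1)R 1/1 satisfied · (1,2)R 2/3 satisfied · (1,3)R 1/3 not · (1,4)B 1/3 not · (1,5)R 1/2 not
Row 2: (2,2)B 1/3 not · (2,3)B 3/4 satisfied · (2,4)B 3/4 satisfied · (2,5)R 3/4 satisfied · (2,6)R 1/1 satisfied
Row 3: (3,1)B 1/2 not · (3,2)R 0/3 not · (3,3)B 2/4 not · (3,4)B 2/4 not · (3,5)R 2/3 satisfied
Row 4: (4,1)B 1/1 satisfied · (4,3)R 1/2 not · (4,4)R 2/3 satisfied · (4,5)R 2/2 satisfied
For instance (1,3) has only 1/3 same-type neighbors, below 2/3.

No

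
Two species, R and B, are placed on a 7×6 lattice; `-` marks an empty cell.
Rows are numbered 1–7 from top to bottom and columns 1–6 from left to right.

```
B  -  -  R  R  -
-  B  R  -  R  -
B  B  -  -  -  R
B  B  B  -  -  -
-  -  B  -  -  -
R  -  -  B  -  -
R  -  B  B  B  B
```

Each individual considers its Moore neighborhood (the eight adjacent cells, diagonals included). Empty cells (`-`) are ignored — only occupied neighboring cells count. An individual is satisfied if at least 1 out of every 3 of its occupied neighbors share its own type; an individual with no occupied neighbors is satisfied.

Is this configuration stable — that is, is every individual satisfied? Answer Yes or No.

Yes

(1,1)B 1/1 ✓
(1,4)R 3/3 ✓
(1,5)R 2/2 ✓
(2,2)B 3/4 ✓
(2,3)R 1/3 ✓
(2,5)R 3/3 ✓
(3,1)B 4/4 ✓
(3,2)B 5/6 ✓
(3,6)R 1/1 ✓
(4,1)B 3/3 ✓
(4,2)B 5/5 ✓
(4,3)B 3/3 ✓
(5,3)B 3/3 ✓
(6,1)R 1/1 ✓
(6,4)B 4/4 ✓
(7,1)R 1/1 ✓
(7,3)B 2/2 ✓
(7,4)B 3/3 ✓
(7,5)B 3/3 ✓
(7,6)B 1/1 ✓
All meet the threshold, so the configuration is stable.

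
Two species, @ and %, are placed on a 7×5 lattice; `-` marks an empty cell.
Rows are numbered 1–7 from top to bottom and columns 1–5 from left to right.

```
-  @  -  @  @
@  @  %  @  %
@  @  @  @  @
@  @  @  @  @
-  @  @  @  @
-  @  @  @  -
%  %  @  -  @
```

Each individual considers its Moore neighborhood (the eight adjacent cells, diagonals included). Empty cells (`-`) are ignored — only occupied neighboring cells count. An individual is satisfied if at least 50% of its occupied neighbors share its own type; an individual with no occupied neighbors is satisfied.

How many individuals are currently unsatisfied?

3

(1,2)@ 2/3 ok
(1,4)@ 2/4 ok
(1,5)@ 2/3 ok
(2,1)@ 4/4 ok
(2,2)@ 5/6 ok
(2,3)% 0/7 unhappy
(2,4)@ 5/7 ok
(2,5)% 0/5 unhappy
(3,1)@ 5/5 ok
(3,2)@ 7/8 ok
(3,3)@ 7/8 ok
(3,4)@ 6/8 ok
(3,5)@ 4/5 ok
(4,1)@ 4/4 ok
(4,2)@ 7/7 ok
(4,3)@ 8/8 ok
(4,4)@ 8/8 ok
(4,5)@ 5/5 ok
(5,2)@ 6/6 ok
(5,3)@ 8/8 ok
(5,4)@ 7/7 ok
(5,5)@ 4/4 ok
(6,2)@ 4/6 ok
(6,3)@ 6/7 ok
(6,4)@ 6/6 ok
(7,1)% 1/2 ok
(7,2)% 1/4 unhappy
(7,3)@ 3/4 ok
(7,5)@ 1/1 ok
Unsatisfied: (2,3), (2,5), (7,2) — 3 in total.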